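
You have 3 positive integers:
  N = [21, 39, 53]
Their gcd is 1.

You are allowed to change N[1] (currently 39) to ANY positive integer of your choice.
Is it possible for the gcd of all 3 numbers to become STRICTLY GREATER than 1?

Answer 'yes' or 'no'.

Current gcd = 1
gcd of all OTHER numbers (without N[1]=39): gcd([21, 53]) = 1
The new gcd after any change is gcd(1, new_value).
This can be at most 1.
Since 1 = old gcd 1, the gcd can only stay the same or decrease.

Answer: no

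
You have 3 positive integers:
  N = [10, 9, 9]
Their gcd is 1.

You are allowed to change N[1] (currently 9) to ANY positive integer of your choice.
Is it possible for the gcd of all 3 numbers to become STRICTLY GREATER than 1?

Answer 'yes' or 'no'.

Answer: no

Derivation:
Current gcd = 1
gcd of all OTHER numbers (without N[1]=9): gcd([10, 9]) = 1
The new gcd after any change is gcd(1, new_value).
This can be at most 1.
Since 1 = old gcd 1, the gcd can only stay the same or decrease.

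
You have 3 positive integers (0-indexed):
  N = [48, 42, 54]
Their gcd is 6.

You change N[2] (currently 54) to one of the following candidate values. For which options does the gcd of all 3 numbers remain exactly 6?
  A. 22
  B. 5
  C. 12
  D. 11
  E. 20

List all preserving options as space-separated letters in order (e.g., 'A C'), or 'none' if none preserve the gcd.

Answer: C

Derivation:
Old gcd = 6; gcd of others (without N[2]) = 6
New gcd for candidate v: gcd(6, v). Preserves old gcd iff gcd(6, v) = 6.
  Option A: v=22, gcd(6,22)=2 -> changes
  Option B: v=5, gcd(6,5)=1 -> changes
  Option C: v=12, gcd(6,12)=6 -> preserves
  Option D: v=11, gcd(6,11)=1 -> changes
  Option E: v=20, gcd(6,20)=2 -> changes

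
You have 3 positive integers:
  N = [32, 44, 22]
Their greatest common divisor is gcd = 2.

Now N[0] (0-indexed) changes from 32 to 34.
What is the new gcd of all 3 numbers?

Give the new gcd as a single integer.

Numbers: [32, 44, 22], gcd = 2
Change: index 0, 32 -> 34
gcd of the OTHER numbers (without index 0): gcd([44, 22]) = 22
New gcd = gcd(g_others, new_val) = gcd(22, 34) = 2

Answer: 2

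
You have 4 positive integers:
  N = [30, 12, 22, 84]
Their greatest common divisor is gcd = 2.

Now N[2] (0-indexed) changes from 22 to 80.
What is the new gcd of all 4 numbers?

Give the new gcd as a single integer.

Answer: 2

Derivation:
Numbers: [30, 12, 22, 84], gcd = 2
Change: index 2, 22 -> 80
gcd of the OTHER numbers (without index 2): gcd([30, 12, 84]) = 6
New gcd = gcd(g_others, new_val) = gcd(6, 80) = 2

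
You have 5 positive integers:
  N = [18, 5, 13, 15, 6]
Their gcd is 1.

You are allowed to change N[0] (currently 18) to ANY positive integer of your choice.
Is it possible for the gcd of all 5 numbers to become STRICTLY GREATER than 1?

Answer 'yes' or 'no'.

Current gcd = 1
gcd of all OTHER numbers (without N[0]=18): gcd([5, 13, 15, 6]) = 1
The new gcd after any change is gcd(1, new_value).
This can be at most 1.
Since 1 = old gcd 1, the gcd can only stay the same or decrease.

Answer: no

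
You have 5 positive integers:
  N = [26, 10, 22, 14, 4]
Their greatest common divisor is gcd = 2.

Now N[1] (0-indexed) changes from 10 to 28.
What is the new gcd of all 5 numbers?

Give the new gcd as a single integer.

Answer: 2

Derivation:
Numbers: [26, 10, 22, 14, 4], gcd = 2
Change: index 1, 10 -> 28
gcd of the OTHER numbers (without index 1): gcd([26, 22, 14, 4]) = 2
New gcd = gcd(g_others, new_val) = gcd(2, 28) = 2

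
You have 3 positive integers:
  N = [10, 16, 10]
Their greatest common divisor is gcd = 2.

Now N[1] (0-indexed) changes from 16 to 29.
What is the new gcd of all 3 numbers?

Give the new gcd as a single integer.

Numbers: [10, 16, 10], gcd = 2
Change: index 1, 16 -> 29
gcd of the OTHER numbers (without index 1): gcd([10, 10]) = 10
New gcd = gcd(g_others, new_val) = gcd(10, 29) = 1

Answer: 1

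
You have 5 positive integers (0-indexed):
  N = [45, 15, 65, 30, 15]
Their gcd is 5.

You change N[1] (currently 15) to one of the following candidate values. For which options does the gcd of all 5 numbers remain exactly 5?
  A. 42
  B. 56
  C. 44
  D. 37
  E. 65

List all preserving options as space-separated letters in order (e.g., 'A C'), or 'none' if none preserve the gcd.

Old gcd = 5; gcd of others (without N[1]) = 5
New gcd for candidate v: gcd(5, v). Preserves old gcd iff gcd(5, v) = 5.
  Option A: v=42, gcd(5,42)=1 -> changes
  Option B: v=56, gcd(5,56)=1 -> changes
  Option C: v=44, gcd(5,44)=1 -> changes
  Option D: v=37, gcd(5,37)=1 -> changes
  Option E: v=65, gcd(5,65)=5 -> preserves

Answer: E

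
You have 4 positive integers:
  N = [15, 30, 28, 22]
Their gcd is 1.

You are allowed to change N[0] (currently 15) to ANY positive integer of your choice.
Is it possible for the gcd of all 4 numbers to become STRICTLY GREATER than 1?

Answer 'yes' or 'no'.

Current gcd = 1
gcd of all OTHER numbers (without N[0]=15): gcd([30, 28, 22]) = 2
The new gcd after any change is gcd(2, new_value).
This can be at most 2.
Since 2 > old gcd 1, the gcd CAN increase (e.g., set N[0] = 2).

Answer: yes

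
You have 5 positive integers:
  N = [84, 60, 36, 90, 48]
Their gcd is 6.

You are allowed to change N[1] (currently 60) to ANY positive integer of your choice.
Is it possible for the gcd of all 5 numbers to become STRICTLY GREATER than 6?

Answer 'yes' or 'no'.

Current gcd = 6
gcd of all OTHER numbers (without N[1]=60): gcd([84, 36, 90, 48]) = 6
The new gcd after any change is gcd(6, new_value).
This can be at most 6.
Since 6 = old gcd 6, the gcd can only stay the same or decrease.

Answer: no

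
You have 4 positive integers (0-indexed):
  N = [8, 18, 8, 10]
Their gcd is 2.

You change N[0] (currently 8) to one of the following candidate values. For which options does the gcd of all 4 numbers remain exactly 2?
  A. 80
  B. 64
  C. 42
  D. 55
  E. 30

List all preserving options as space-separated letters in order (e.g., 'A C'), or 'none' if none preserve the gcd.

Old gcd = 2; gcd of others (without N[0]) = 2
New gcd for candidate v: gcd(2, v). Preserves old gcd iff gcd(2, v) = 2.
  Option A: v=80, gcd(2,80)=2 -> preserves
  Option B: v=64, gcd(2,64)=2 -> preserves
  Option C: v=42, gcd(2,42)=2 -> preserves
  Option D: v=55, gcd(2,55)=1 -> changes
  Option E: v=30, gcd(2,30)=2 -> preserves

Answer: A B C E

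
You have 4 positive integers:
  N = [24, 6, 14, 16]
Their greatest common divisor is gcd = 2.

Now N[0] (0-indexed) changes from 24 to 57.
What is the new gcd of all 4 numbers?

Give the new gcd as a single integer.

Numbers: [24, 6, 14, 16], gcd = 2
Change: index 0, 24 -> 57
gcd of the OTHER numbers (without index 0): gcd([6, 14, 16]) = 2
New gcd = gcd(g_others, new_val) = gcd(2, 57) = 1

Answer: 1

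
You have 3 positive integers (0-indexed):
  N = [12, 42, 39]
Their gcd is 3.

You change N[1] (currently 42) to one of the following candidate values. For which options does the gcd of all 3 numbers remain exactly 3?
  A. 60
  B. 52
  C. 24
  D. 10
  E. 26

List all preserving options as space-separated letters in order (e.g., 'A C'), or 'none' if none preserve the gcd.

Answer: A C

Derivation:
Old gcd = 3; gcd of others (without N[1]) = 3
New gcd for candidate v: gcd(3, v). Preserves old gcd iff gcd(3, v) = 3.
  Option A: v=60, gcd(3,60)=3 -> preserves
  Option B: v=52, gcd(3,52)=1 -> changes
  Option C: v=24, gcd(3,24)=3 -> preserves
  Option D: v=10, gcd(3,10)=1 -> changes
  Option E: v=26, gcd(3,26)=1 -> changes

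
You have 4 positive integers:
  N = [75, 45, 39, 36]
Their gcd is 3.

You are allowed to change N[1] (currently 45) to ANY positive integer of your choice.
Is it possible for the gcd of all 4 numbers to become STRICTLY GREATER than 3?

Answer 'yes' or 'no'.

Current gcd = 3
gcd of all OTHER numbers (without N[1]=45): gcd([75, 39, 36]) = 3
The new gcd after any change is gcd(3, new_value).
This can be at most 3.
Since 3 = old gcd 3, the gcd can only stay the same or decrease.

Answer: no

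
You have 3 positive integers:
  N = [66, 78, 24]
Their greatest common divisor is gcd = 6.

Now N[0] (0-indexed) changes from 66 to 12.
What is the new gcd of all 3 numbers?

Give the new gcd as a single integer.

Numbers: [66, 78, 24], gcd = 6
Change: index 0, 66 -> 12
gcd of the OTHER numbers (without index 0): gcd([78, 24]) = 6
New gcd = gcd(g_others, new_val) = gcd(6, 12) = 6

Answer: 6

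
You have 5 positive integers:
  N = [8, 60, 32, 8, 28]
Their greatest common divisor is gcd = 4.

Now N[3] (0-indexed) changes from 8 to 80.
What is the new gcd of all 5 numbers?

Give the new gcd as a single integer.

Answer: 4

Derivation:
Numbers: [8, 60, 32, 8, 28], gcd = 4
Change: index 3, 8 -> 80
gcd of the OTHER numbers (without index 3): gcd([8, 60, 32, 28]) = 4
New gcd = gcd(g_others, new_val) = gcd(4, 80) = 4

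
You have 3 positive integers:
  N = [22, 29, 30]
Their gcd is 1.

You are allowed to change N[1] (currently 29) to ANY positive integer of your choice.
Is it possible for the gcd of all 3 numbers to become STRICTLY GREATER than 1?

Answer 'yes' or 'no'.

Current gcd = 1
gcd of all OTHER numbers (without N[1]=29): gcd([22, 30]) = 2
The new gcd after any change is gcd(2, new_value).
This can be at most 2.
Since 2 > old gcd 1, the gcd CAN increase (e.g., set N[1] = 2).

Answer: yes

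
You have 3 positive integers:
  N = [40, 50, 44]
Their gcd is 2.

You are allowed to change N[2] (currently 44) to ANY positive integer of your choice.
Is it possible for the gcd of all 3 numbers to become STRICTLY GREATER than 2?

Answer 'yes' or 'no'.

Current gcd = 2
gcd of all OTHER numbers (without N[2]=44): gcd([40, 50]) = 10
The new gcd after any change is gcd(10, new_value).
This can be at most 10.
Since 10 > old gcd 2, the gcd CAN increase (e.g., set N[2] = 10).

Answer: yes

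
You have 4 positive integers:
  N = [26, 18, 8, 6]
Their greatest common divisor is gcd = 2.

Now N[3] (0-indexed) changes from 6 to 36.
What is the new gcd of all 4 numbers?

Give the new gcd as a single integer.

Numbers: [26, 18, 8, 6], gcd = 2
Change: index 3, 6 -> 36
gcd of the OTHER numbers (without index 3): gcd([26, 18, 8]) = 2
New gcd = gcd(g_others, new_val) = gcd(2, 36) = 2

Answer: 2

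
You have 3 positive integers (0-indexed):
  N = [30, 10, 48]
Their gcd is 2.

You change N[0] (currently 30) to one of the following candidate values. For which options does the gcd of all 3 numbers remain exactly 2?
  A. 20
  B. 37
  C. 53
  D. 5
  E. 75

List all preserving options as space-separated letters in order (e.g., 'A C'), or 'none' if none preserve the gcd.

Answer: A

Derivation:
Old gcd = 2; gcd of others (without N[0]) = 2
New gcd for candidate v: gcd(2, v). Preserves old gcd iff gcd(2, v) = 2.
  Option A: v=20, gcd(2,20)=2 -> preserves
  Option B: v=37, gcd(2,37)=1 -> changes
  Option C: v=53, gcd(2,53)=1 -> changes
  Option D: v=5, gcd(2,5)=1 -> changes
  Option E: v=75, gcd(2,75)=1 -> changes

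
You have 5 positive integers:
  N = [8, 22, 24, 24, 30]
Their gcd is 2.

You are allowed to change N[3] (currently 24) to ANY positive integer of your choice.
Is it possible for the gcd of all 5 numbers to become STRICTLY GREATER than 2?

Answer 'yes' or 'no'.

Current gcd = 2
gcd of all OTHER numbers (without N[3]=24): gcd([8, 22, 24, 30]) = 2
The new gcd after any change is gcd(2, new_value).
This can be at most 2.
Since 2 = old gcd 2, the gcd can only stay the same or decrease.

Answer: no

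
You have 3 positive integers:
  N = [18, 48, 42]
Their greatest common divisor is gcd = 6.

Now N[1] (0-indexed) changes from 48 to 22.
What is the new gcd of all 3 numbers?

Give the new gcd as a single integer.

Answer: 2

Derivation:
Numbers: [18, 48, 42], gcd = 6
Change: index 1, 48 -> 22
gcd of the OTHER numbers (without index 1): gcd([18, 42]) = 6
New gcd = gcd(g_others, new_val) = gcd(6, 22) = 2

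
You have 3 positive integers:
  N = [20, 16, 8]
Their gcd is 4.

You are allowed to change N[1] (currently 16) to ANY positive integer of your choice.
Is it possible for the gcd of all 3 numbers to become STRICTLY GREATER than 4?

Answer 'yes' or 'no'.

Current gcd = 4
gcd of all OTHER numbers (without N[1]=16): gcd([20, 8]) = 4
The new gcd after any change is gcd(4, new_value).
This can be at most 4.
Since 4 = old gcd 4, the gcd can only stay the same or decrease.

Answer: no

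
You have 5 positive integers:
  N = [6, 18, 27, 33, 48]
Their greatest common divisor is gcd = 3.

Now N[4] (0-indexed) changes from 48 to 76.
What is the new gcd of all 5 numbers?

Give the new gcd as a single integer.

Answer: 1

Derivation:
Numbers: [6, 18, 27, 33, 48], gcd = 3
Change: index 4, 48 -> 76
gcd of the OTHER numbers (without index 4): gcd([6, 18, 27, 33]) = 3
New gcd = gcd(g_others, new_val) = gcd(3, 76) = 1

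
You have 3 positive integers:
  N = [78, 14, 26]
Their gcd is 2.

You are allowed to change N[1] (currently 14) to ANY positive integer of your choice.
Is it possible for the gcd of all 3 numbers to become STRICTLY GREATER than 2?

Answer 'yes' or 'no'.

Answer: yes

Derivation:
Current gcd = 2
gcd of all OTHER numbers (without N[1]=14): gcd([78, 26]) = 26
The new gcd after any change is gcd(26, new_value).
This can be at most 26.
Since 26 > old gcd 2, the gcd CAN increase (e.g., set N[1] = 26).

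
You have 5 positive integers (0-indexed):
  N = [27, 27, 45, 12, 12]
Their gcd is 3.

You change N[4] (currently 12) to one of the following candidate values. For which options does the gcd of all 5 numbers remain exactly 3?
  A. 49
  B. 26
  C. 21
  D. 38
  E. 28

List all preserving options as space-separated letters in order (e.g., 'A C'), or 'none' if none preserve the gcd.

Old gcd = 3; gcd of others (without N[4]) = 3
New gcd for candidate v: gcd(3, v). Preserves old gcd iff gcd(3, v) = 3.
  Option A: v=49, gcd(3,49)=1 -> changes
  Option B: v=26, gcd(3,26)=1 -> changes
  Option C: v=21, gcd(3,21)=3 -> preserves
  Option D: v=38, gcd(3,38)=1 -> changes
  Option E: v=28, gcd(3,28)=1 -> changes

Answer: C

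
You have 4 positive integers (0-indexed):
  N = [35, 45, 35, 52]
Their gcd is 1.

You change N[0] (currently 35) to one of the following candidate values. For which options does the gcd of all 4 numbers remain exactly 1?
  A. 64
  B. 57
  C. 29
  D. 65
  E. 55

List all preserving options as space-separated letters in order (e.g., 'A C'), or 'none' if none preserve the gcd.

Old gcd = 1; gcd of others (without N[0]) = 1
New gcd for candidate v: gcd(1, v). Preserves old gcd iff gcd(1, v) = 1.
  Option A: v=64, gcd(1,64)=1 -> preserves
  Option B: v=57, gcd(1,57)=1 -> preserves
  Option C: v=29, gcd(1,29)=1 -> preserves
  Option D: v=65, gcd(1,65)=1 -> preserves
  Option E: v=55, gcd(1,55)=1 -> preserves

Answer: A B C D E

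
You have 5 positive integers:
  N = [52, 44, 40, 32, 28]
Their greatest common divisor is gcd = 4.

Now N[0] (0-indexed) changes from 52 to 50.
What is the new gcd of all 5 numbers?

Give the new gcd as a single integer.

Numbers: [52, 44, 40, 32, 28], gcd = 4
Change: index 0, 52 -> 50
gcd of the OTHER numbers (without index 0): gcd([44, 40, 32, 28]) = 4
New gcd = gcd(g_others, new_val) = gcd(4, 50) = 2

Answer: 2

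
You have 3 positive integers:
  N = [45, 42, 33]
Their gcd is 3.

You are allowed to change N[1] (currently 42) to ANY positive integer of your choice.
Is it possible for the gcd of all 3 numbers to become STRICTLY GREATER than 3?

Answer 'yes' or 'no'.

Current gcd = 3
gcd of all OTHER numbers (without N[1]=42): gcd([45, 33]) = 3
The new gcd after any change is gcd(3, new_value).
This can be at most 3.
Since 3 = old gcd 3, the gcd can only stay the same or decrease.

Answer: no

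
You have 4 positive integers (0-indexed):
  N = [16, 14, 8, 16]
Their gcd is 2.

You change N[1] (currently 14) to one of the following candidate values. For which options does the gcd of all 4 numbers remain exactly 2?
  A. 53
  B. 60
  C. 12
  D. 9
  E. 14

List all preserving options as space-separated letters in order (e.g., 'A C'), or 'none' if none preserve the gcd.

Old gcd = 2; gcd of others (without N[1]) = 8
New gcd for candidate v: gcd(8, v). Preserves old gcd iff gcd(8, v) = 2.
  Option A: v=53, gcd(8,53)=1 -> changes
  Option B: v=60, gcd(8,60)=4 -> changes
  Option C: v=12, gcd(8,12)=4 -> changes
  Option D: v=9, gcd(8,9)=1 -> changes
  Option E: v=14, gcd(8,14)=2 -> preserves

Answer: E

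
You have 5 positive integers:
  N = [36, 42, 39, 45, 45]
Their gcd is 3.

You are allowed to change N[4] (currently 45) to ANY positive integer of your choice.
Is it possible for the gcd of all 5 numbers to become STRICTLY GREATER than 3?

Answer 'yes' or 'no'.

Answer: no

Derivation:
Current gcd = 3
gcd of all OTHER numbers (without N[4]=45): gcd([36, 42, 39, 45]) = 3
The new gcd after any change is gcd(3, new_value).
This can be at most 3.
Since 3 = old gcd 3, the gcd can only stay the same or decrease.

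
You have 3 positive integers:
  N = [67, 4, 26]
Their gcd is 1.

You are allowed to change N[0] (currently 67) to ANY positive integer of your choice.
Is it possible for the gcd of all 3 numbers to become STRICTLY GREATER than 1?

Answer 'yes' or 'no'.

Current gcd = 1
gcd of all OTHER numbers (without N[0]=67): gcd([4, 26]) = 2
The new gcd after any change is gcd(2, new_value).
This can be at most 2.
Since 2 > old gcd 1, the gcd CAN increase (e.g., set N[0] = 2).

Answer: yes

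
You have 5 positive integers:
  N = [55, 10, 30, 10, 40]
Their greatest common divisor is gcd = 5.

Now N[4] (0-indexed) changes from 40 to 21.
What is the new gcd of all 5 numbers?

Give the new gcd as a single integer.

Answer: 1

Derivation:
Numbers: [55, 10, 30, 10, 40], gcd = 5
Change: index 4, 40 -> 21
gcd of the OTHER numbers (without index 4): gcd([55, 10, 30, 10]) = 5
New gcd = gcd(g_others, new_val) = gcd(5, 21) = 1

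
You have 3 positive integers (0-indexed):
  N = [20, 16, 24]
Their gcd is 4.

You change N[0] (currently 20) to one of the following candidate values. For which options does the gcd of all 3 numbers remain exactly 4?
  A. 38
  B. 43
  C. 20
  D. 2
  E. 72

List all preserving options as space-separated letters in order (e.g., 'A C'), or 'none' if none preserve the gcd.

Old gcd = 4; gcd of others (without N[0]) = 8
New gcd for candidate v: gcd(8, v). Preserves old gcd iff gcd(8, v) = 4.
  Option A: v=38, gcd(8,38)=2 -> changes
  Option B: v=43, gcd(8,43)=1 -> changes
  Option C: v=20, gcd(8,20)=4 -> preserves
  Option D: v=2, gcd(8,2)=2 -> changes
  Option E: v=72, gcd(8,72)=8 -> changes

Answer: C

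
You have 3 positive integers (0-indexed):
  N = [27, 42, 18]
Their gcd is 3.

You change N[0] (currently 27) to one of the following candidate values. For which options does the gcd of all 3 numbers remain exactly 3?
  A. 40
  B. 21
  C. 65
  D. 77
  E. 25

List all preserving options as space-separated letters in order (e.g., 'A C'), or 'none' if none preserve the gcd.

Answer: B

Derivation:
Old gcd = 3; gcd of others (without N[0]) = 6
New gcd for candidate v: gcd(6, v). Preserves old gcd iff gcd(6, v) = 3.
  Option A: v=40, gcd(6,40)=2 -> changes
  Option B: v=21, gcd(6,21)=3 -> preserves
  Option C: v=65, gcd(6,65)=1 -> changes
  Option D: v=77, gcd(6,77)=1 -> changes
  Option E: v=25, gcd(6,25)=1 -> changes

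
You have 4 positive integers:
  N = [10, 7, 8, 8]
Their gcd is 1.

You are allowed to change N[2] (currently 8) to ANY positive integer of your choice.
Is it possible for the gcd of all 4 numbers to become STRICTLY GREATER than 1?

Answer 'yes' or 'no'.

Current gcd = 1
gcd of all OTHER numbers (without N[2]=8): gcd([10, 7, 8]) = 1
The new gcd after any change is gcd(1, new_value).
This can be at most 1.
Since 1 = old gcd 1, the gcd can only stay the same or decrease.

Answer: no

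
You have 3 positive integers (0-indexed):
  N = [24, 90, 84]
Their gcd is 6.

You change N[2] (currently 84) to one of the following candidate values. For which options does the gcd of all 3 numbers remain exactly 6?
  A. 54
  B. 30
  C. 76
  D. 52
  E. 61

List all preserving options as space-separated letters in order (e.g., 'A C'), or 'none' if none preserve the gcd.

Old gcd = 6; gcd of others (without N[2]) = 6
New gcd for candidate v: gcd(6, v). Preserves old gcd iff gcd(6, v) = 6.
  Option A: v=54, gcd(6,54)=6 -> preserves
  Option B: v=30, gcd(6,30)=6 -> preserves
  Option C: v=76, gcd(6,76)=2 -> changes
  Option D: v=52, gcd(6,52)=2 -> changes
  Option E: v=61, gcd(6,61)=1 -> changes

Answer: A B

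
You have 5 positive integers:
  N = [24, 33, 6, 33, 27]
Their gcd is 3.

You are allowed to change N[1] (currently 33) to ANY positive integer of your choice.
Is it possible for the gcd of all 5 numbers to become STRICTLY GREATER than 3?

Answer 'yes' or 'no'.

Answer: no

Derivation:
Current gcd = 3
gcd of all OTHER numbers (without N[1]=33): gcd([24, 6, 33, 27]) = 3
The new gcd after any change is gcd(3, new_value).
This can be at most 3.
Since 3 = old gcd 3, the gcd can only stay the same or decrease.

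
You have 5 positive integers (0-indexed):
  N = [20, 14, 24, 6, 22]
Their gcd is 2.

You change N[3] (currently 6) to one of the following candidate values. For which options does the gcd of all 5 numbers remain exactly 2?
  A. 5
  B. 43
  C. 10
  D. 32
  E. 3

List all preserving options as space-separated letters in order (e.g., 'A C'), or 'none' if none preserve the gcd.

Answer: C D

Derivation:
Old gcd = 2; gcd of others (without N[3]) = 2
New gcd for candidate v: gcd(2, v). Preserves old gcd iff gcd(2, v) = 2.
  Option A: v=5, gcd(2,5)=1 -> changes
  Option B: v=43, gcd(2,43)=1 -> changes
  Option C: v=10, gcd(2,10)=2 -> preserves
  Option D: v=32, gcd(2,32)=2 -> preserves
  Option E: v=3, gcd(2,3)=1 -> changes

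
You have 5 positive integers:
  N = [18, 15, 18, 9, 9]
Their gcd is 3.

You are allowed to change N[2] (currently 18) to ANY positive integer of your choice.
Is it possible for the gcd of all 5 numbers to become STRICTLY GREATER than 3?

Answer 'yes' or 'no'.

Current gcd = 3
gcd of all OTHER numbers (without N[2]=18): gcd([18, 15, 9, 9]) = 3
The new gcd after any change is gcd(3, new_value).
This can be at most 3.
Since 3 = old gcd 3, the gcd can only stay the same or decrease.

Answer: no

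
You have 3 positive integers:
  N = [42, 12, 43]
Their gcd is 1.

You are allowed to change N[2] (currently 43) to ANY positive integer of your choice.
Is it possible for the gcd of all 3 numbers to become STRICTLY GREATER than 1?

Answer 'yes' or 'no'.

Answer: yes

Derivation:
Current gcd = 1
gcd of all OTHER numbers (without N[2]=43): gcd([42, 12]) = 6
The new gcd after any change is gcd(6, new_value).
This can be at most 6.
Since 6 > old gcd 1, the gcd CAN increase (e.g., set N[2] = 6).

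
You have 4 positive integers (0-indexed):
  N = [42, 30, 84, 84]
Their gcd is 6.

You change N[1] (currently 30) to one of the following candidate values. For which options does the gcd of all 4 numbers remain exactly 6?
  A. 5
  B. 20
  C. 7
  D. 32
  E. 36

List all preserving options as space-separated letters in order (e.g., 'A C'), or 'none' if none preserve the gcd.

Old gcd = 6; gcd of others (without N[1]) = 42
New gcd for candidate v: gcd(42, v). Preserves old gcd iff gcd(42, v) = 6.
  Option A: v=5, gcd(42,5)=1 -> changes
  Option B: v=20, gcd(42,20)=2 -> changes
  Option C: v=7, gcd(42,7)=7 -> changes
  Option D: v=32, gcd(42,32)=2 -> changes
  Option E: v=36, gcd(42,36)=6 -> preserves

Answer: E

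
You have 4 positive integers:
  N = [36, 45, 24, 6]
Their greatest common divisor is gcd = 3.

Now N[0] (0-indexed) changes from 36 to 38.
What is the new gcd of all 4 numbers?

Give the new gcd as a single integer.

Answer: 1

Derivation:
Numbers: [36, 45, 24, 6], gcd = 3
Change: index 0, 36 -> 38
gcd of the OTHER numbers (without index 0): gcd([45, 24, 6]) = 3
New gcd = gcd(g_others, new_val) = gcd(3, 38) = 1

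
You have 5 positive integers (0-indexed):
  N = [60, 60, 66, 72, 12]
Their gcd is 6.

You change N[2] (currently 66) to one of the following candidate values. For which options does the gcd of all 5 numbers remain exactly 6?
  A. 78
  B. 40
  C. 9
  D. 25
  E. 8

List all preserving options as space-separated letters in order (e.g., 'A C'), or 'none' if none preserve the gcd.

Answer: A

Derivation:
Old gcd = 6; gcd of others (without N[2]) = 12
New gcd for candidate v: gcd(12, v). Preserves old gcd iff gcd(12, v) = 6.
  Option A: v=78, gcd(12,78)=6 -> preserves
  Option B: v=40, gcd(12,40)=4 -> changes
  Option C: v=9, gcd(12,9)=3 -> changes
  Option D: v=25, gcd(12,25)=1 -> changes
  Option E: v=8, gcd(12,8)=4 -> changes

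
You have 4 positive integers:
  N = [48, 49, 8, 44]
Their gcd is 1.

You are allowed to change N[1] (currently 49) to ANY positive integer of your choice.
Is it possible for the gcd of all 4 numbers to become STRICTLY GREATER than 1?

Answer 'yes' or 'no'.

Current gcd = 1
gcd of all OTHER numbers (without N[1]=49): gcd([48, 8, 44]) = 4
The new gcd after any change is gcd(4, new_value).
This can be at most 4.
Since 4 > old gcd 1, the gcd CAN increase (e.g., set N[1] = 4).

Answer: yes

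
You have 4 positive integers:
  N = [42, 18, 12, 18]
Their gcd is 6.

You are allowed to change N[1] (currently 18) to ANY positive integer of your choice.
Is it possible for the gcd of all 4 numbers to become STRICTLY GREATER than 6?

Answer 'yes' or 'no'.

Answer: no

Derivation:
Current gcd = 6
gcd of all OTHER numbers (without N[1]=18): gcd([42, 12, 18]) = 6
The new gcd after any change is gcd(6, new_value).
This can be at most 6.
Since 6 = old gcd 6, the gcd can only stay the same or decrease.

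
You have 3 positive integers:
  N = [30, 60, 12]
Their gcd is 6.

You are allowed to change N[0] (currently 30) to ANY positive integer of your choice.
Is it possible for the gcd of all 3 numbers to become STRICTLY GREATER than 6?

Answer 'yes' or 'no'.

Answer: yes

Derivation:
Current gcd = 6
gcd of all OTHER numbers (without N[0]=30): gcd([60, 12]) = 12
The new gcd after any change is gcd(12, new_value).
This can be at most 12.
Since 12 > old gcd 6, the gcd CAN increase (e.g., set N[0] = 12).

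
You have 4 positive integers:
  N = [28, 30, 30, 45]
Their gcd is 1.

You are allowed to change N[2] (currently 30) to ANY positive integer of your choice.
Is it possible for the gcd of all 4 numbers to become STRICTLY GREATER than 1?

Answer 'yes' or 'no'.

Answer: no

Derivation:
Current gcd = 1
gcd of all OTHER numbers (without N[2]=30): gcd([28, 30, 45]) = 1
The new gcd after any change is gcd(1, new_value).
This can be at most 1.
Since 1 = old gcd 1, the gcd can only stay the same or decrease.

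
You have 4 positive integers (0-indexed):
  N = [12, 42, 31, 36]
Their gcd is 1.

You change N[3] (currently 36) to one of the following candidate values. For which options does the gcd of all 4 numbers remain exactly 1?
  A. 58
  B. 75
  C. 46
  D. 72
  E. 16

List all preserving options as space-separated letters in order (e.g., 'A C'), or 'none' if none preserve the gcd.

Old gcd = 1; gcd of others (without N[3]) = 1
New gcd for candidate v: gcd(1, v). Preserves old gcd iff gcd(1, v) = 1.
  Option A: v=58, gcd(1,58)=1 -> preserves
  Option B: v=75, gcd(1,75)=1 -> preserves
  Option C: v=46, gcd(1,46)=1 -> preserves
  Option D: v=72, gcd(1,72)=1 -> preserves
  Option E: v=16, gcd(1,16)=1 -> preserves

Answer: A B C D E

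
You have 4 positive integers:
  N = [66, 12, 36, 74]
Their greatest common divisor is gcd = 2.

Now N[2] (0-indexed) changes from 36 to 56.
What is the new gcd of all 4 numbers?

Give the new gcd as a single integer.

Answer: 2

Derivation:
Numbers: [66, 12, 36, 74], gcd = 2
Change: index 2, 36 -> 56
gcd of the OTHER numbers (without index 2): gcd([66, 12, 74]) = 2
New gcd = gcd(g_others, new_val) = gcd(2, 56) = 2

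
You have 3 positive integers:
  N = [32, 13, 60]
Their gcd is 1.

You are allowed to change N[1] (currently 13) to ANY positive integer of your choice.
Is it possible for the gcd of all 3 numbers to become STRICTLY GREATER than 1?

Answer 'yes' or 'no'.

Current gcd = 1
gcd of all OTHER numbers (without N[1]=13): gcd([32, 60]) = 4
The new gcd after any change is gcd(4, new_value).
This can be at most 4.
Since 4 > old gcd 1, the gcd CAN increase (e.g., set N[1] = 4).

Answer: yes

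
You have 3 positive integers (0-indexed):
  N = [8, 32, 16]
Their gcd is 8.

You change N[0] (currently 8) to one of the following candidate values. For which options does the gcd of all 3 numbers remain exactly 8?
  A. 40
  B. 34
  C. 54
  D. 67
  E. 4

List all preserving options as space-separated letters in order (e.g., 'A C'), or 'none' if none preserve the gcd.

Answer: A

Derivation:
Old gcd = 8; gcd of others (without N[0]) = 16
New gcd for candidate v: gcd(16, v). Preserves old gcd iff gcd(16, v) = 8.
  Option A: v=40, gcd(16,40)=8 -> preserves
  Option B: v=34, gcd(16,34)=2 -> changes
  Option C: v=54, gcd(16,54)=2 -> changes
  Option D: v=67, gcd(16,67)=1 -> changes
  Option E: v=4, gcd(16,4)=4 -> changes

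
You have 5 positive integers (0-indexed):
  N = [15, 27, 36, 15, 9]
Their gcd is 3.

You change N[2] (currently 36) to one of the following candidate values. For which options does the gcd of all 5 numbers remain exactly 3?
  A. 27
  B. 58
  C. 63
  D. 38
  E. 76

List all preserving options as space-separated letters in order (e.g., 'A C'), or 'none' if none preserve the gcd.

Old gcd = 3; gcd of others (without N[2]) = 3
New gcd for candidate v: gcd(3, v). Preserves old gcd iff gcd(3, v) = 3.
  Option A: v=27, gcd(3,27)=3 -> preserves
  Option B: v=58, gcd(3,58)=1 -> changes
  Option C: v=63, gcd(3,63)=3 -> preserves
  Option D: v=38, gcd(3,38)=1 -> changes
  Option E: v=76, gcd(3,76)=1 -> changes

Answer: A C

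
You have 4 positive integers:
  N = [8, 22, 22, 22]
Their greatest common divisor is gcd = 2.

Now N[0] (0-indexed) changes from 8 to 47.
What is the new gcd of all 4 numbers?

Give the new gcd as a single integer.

Numbers: [8, 22, 22, 22], gcd = 2
Change: index 0, 8 -> 47
gcd of the OTHER numbers (without index 0): gcd([22, 22, 22]) = 22
New gcd = gcd(g_others, new_val) = gcd(22, 47) = 1

Answer: 1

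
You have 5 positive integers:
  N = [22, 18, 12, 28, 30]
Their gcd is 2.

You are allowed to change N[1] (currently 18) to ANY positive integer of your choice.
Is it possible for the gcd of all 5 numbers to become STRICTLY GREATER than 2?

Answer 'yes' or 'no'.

Answer: no

Derivation:
Current gcd = 2
gcd of all OTHER numbers (without N[1]=18): gcd([22, 12, 28, 30]) = 2
The new gcd after any change is gcd(2, new_value).
This can be at most 2.
Since 2 = old gcd 2, the gcd can only stay the same or decrease.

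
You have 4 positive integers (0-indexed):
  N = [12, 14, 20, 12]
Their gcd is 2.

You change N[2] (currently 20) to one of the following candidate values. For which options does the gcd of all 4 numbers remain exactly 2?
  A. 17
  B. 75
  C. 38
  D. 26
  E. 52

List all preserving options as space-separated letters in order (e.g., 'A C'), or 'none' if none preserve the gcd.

Old gcd = 2; gcd of others (without N[2]) = 2
New gcd for candidate v: gcd(2, v). Preserves old gcd iff gcd(2, v) = 2.
  Option A: v=17, gcd(2,17)=1 -> changes
  Option B: v=75, gcd(2,75)=1 -> changes
  Option C: v=38, gcd(2,38)=2 -> preserves
  Option D: v=26, gcd(2,26)=2 -> preserves
  Option E: v=52, gcd(2,52)=2 -> preserves

Answer: C D E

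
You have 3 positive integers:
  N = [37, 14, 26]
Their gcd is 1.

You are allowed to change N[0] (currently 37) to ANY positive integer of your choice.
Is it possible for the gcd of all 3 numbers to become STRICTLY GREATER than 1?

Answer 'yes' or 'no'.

Current gcd = 1
gcd of all OTHER numbers (without N[0]=37): gcd([14, 26]) = 2
The new gcd after any change is gcd(2, new_value).
This can be at most 2.
Since 2 > old gcd 1, the gcd CAN increase (e.g., set N[0] = 2).

Answer: yes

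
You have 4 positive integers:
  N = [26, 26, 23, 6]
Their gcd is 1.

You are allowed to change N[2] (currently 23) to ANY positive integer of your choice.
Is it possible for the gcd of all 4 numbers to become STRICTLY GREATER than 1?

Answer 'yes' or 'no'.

Answer: yes

Derivation:
Current gcd = 1
gcd of all OTHER numbers (without N[2]=23): gcd([26, 26, 6]) = 2
The new gcd after any change is gcd(2, new_value).
This can be at most 2.
Since 2 > old gcd 1, the gcd CAN increase (e.g., set N[2] = 2).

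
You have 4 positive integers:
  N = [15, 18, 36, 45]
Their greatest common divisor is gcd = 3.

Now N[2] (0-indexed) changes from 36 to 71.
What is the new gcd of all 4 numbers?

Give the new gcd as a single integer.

Numbers: [15, 18, 36, 45], gcd = 3
Change: index 2, 36 -> 71
gcd of the OTHER numbers (without index 2): gcd([15, 18, 45]) = 3
New gcd = gcd(g_others, new_val) = gcd(3, 71) = 1

Answer: 1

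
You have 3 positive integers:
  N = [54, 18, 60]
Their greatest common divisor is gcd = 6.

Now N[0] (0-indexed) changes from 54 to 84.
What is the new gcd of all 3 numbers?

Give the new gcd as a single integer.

Numbers: [54, 18, 60], gcd = 6
Change: index 0, 54 -> 84
gcd of the OTHER numbers (without index 0): gcd([18, 60]) = 6
New gcd = gcd(g_others, new_val) = gcd(6, 84) = 6

Answer: 6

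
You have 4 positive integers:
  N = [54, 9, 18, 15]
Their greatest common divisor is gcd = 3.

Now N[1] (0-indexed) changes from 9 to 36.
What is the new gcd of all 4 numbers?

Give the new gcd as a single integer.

Answer: 3

Derivation:
Numbers: [54, 9, 18, 15], gcd = 3
Change: index 1, 9 -> 36
gcd of the OTHER numbers (without index 1): gcd([54, 18, 15]) = 3
New gcd = gcd(g_others, new_val) = gcd(3, 36) = 3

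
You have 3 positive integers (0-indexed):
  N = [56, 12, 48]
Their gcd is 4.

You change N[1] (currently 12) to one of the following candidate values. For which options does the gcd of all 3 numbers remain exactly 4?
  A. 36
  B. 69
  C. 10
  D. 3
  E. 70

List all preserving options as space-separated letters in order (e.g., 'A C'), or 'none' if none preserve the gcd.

Answer: A

Derivation:
Old gcd = 4; gcd of others (without N[1]) = 8
New gcd for candidate v: gcd(8, v). Preserves old gcd iff gcd(8, v) = 4.
  Option A: v=36, gcd(8,36)=4 -> preserves
  Option B: v=69, gcd(8,69)=1 -> changes
  Option C: v=10, gcd(8,10)=2 -> changes
  Option D: v=3, gcd(8,3)=1 -> changes
  Option E: v=70, gcd(8,70)=2 -> changes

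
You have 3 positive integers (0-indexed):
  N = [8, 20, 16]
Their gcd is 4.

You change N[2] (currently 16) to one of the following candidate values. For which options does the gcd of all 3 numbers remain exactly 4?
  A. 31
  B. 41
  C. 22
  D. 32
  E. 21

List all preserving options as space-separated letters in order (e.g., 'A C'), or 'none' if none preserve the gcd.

Old gcd = 4; gcd of others (without N[2]) = 4
New gcd for candidate v: gcd(4, v). Preserves old gcd iff gcd(4, v) = 4.
  Option A: v=31, gcd(4,31)=1 -> changes
  Option B: v=41, gcd(4,41)=1 -> changes
  Option C: v=22, gcd(4,22)=2 -> changes
  Option D: v=32, gcd(4,32)=4 -> preserves
  Option E: v=21, gcd(4,21)=1 -> changes

Answer: D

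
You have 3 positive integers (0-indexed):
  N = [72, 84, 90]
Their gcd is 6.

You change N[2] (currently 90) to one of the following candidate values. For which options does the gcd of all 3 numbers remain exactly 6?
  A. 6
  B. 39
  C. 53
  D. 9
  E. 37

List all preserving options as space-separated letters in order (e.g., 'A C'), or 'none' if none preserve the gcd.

Old gcd = 6; gcd of others (without N[2]) = 12
New gcd for candidate v: gcd(12, v). Preserves old gcd iff gcd(12, v) = 6.
  Option A: v=6, gcd(12,6)=6 -> preserves
  Option B: v=39, gcd(12,39)=3 -> changes
  Option C: v=53, gcd(12,53)=1 -> changes
  Option D: v=9, gcd(12,9)=3 -> changes
  Option E: v=37, gcd(12,37)=1 -> changes

Answer: A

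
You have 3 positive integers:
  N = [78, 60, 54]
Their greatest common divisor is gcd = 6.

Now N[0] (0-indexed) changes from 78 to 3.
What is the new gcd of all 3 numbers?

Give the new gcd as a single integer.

Numbers: [78, 60, 54], gcd = 6
Change: index 0, 78 -> 3
gcd of the OTHER numbers (without index 0): gcd([60, 54]) = 6
New gcd = gcd(g_others, new_val) = gcd(6, 3) = 3

Answer: 3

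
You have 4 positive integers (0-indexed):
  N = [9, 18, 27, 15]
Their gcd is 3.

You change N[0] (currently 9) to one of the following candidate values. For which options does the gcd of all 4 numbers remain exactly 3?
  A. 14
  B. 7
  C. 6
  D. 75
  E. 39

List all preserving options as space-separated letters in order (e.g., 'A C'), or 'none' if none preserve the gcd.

Answer: C D E

Derivation:
Old gcd = 3; gcd of others (without N[0]) = 3
New gcd for candidate v: gcd(3, v). Preserves old gcd iff gcd(3, v) = 3.
  Option A: v=14, gcd(3,14)=1 -> changes
  Option B: v=7, gcd(3,7)=1 -> changes
  Option C: v=6, gcd(3,6)=3 -> preserves
  Option D: v=75, gcd(3,75)=3 -> preserves
  Option E: v=39, gcd(3,39)=3 -> preserves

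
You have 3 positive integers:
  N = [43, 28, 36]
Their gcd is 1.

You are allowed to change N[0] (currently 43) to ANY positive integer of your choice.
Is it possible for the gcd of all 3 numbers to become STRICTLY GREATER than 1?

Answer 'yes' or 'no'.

Current gcd = 1
gcd of all OTHER numbers (without N[0]=43): gcd([28, 36]) = 4
The new gcd after any change is gcd(4, new_value).
This can be at most 4.
Since 4 > old gcd 1, the gcd CAN increase (e.g., set N[0] = 4).

Answer: yes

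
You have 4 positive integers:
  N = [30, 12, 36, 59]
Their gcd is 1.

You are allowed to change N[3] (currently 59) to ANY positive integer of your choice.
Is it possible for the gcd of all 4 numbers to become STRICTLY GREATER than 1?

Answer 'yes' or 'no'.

Answer: yes

Derivation:
Current gcd = 1
gcd of all OTHER numbers (without N[3]=59): gcd([30, 12, 36]) = 6
The new gcd after any change is gcd(6, new_value).
This can be at most 6.
Since 6 > old gcd 1, the gcd CAN increase (e.g., set N[3] = 6).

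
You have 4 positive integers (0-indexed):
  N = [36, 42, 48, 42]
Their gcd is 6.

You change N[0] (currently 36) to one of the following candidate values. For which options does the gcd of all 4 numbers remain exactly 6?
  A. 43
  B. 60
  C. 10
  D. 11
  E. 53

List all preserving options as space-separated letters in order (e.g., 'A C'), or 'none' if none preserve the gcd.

Answer: B

Derivation:
Old gcd = 6; gcd of others (without N[0]) = 6
New gcd for candidate v: gcd(6, v). Preserves old gcd iff gcd(6, v) = 6.
  Option A: v=43, gcd(6,43)=1 -> changes
  Option B: v=60, gcd(6,60)=6 -> preserves
  Option C: v=10, gcd(6,10)=2 -> changes
  Option D: v=11, gcd(6,11)=1 -> changes
  Option E: v=53, gcd(6,53)=1 -> changes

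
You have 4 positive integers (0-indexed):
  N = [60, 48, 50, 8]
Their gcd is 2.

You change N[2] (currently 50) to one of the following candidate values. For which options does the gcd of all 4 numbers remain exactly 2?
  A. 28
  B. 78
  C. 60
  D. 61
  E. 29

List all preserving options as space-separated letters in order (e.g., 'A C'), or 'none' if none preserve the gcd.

Old gcd = 2; gcd of others (without N[2]) = 4
New gcd for candidate v: gcd(4, v). Preserves old gcd iff gcd(4, v) = 2.
  Option A: v=28, gcd(4,28)=4 -> changes
  Option B: v=78, gcd(4,78)=2 -> preserves
  Option C: v=60, gcd(4,60)=4 -> changes
  Option D: v=61, gcd(4,61)=1 -> changes
  Option E: v=29, gcd(4,29)=1 -> changes

Answer: B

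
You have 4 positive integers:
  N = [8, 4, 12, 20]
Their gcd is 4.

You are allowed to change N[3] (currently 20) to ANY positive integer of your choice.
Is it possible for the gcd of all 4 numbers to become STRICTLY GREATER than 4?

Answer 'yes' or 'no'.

Answer: no

Derivation:
Current gcd = 4
gcd of all OTHER numbers (without N[3]=20): gcd([8, 4, 12]) = 4
The new gcd after any change is gcd(4, new_value).
This can be at most 4.
Since 4 = old gcd 4, the gcd can only stay the same or decrease.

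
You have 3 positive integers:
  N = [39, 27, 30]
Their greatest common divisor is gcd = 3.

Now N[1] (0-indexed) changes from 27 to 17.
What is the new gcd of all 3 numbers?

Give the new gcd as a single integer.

Numbers: [39, 27, 30], gcd = 3
Change: index 1, 27 -> 17
gcd of the OTHER numbers (without index 1): gcd([39, 30]) = 3
New gcd = gcd(g_others, new_val) = gcd(3, 17) = 1

Answer: 1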